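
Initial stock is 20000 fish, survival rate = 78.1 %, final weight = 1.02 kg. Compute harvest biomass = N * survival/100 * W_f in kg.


Survivors = 20000 * 78.1/100 = 15620 fish
Harvest biomass = survivors * W_f = 15620 * 1.02 = 15932.4 kg

15932.4 kg


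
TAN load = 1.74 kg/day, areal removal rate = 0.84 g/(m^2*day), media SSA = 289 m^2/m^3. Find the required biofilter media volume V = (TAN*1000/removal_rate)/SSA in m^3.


A = 1.74*1000 / 0.84 = 2071.4286 m^2
V = 2071.4286 / 289 = 7.16757

7.16757 m^3


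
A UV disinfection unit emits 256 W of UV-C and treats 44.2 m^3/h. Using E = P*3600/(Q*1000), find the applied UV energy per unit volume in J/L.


Energy delivered per hour = 256 W * 3600 s = 921600 J/h
Volume treated per hour = 44.2 m^3/h * 1000 = 44200 L/h
dose = 921600 / 44200 = 20.8507 J/L

20.8507 J/L


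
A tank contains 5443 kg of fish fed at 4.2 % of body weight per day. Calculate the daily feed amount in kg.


Feeding rate fraction = 4.2% / 100 = 0.042
Daily feed = 5443 kg * 0.042 = 228.606 kg/day

228.606 kg/day


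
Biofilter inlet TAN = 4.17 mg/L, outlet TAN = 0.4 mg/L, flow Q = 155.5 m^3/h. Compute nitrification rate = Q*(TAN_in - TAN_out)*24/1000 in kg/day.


Concentration drop: TAN_in - TAN_out = 4.17 - 0.4 = 3.77 mg/L
Hourly TAN removed = Q * dTAN = 155.5 m^3/h * 3.77 mg/L = 586.235 g/h  (m^3/h * mg/L = g/h)
Daily TAN removed = 586.235 * 24 = 14069.64 g/day
Convert to kg/day: 14069.64 / 1000 = 14.06964 kg/day

14.06964 kg/day


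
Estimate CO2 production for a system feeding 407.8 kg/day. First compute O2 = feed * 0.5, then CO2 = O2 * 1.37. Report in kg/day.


O2 = 407.8 * 0.5 = 203.9
CO2 = 203.9 * 1.37 = 279.343

279.343 kg/day


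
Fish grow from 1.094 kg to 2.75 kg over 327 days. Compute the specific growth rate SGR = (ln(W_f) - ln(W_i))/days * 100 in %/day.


ln(W_f) = ln(2.75) = 1.0116009
ln(W_i) = ln(1.094) = 0.089840704
ln(W_f) - ln(W_i) = 1.0116009 - 0.089840704 = 0.9217602
SGR = 0.9217602 / 327 * 100 = 0.281884 %/day

0.281884 %/day


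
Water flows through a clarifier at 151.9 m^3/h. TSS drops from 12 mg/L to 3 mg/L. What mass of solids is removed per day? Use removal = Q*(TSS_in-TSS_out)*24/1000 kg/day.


Concentration drop: TSS_in - TSS_out = 12 - 3 = 9 mg/L
Hourly solids removed = Q * dTSS = 151.9 m^3/h * 9 mg/L = 1367.1 g/h  (m^3/h * mg/L = g/h)
Daily solids removed = 1367.1 * 24 = 32810.4 g/day
Convert g to kg: 32810.4 / 1000 = 32.8104 kg/day

32.8104 kg/day


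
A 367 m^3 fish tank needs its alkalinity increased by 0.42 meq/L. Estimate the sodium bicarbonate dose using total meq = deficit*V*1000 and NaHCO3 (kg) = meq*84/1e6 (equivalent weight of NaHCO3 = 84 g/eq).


Tank volume in L = 367 m^3 * 1000 = 367000 L
Total meq required = 0.42 meq/L * 367000 L = 154140 meq
NaHCO3 mass = 154140 meq * 84 mg/meq / 1e6 = 12.9478 kg

12.9478 kg


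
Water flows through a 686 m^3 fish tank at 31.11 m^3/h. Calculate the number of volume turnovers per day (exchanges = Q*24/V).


Daily flow volume = 31.11 m^3/h * 24 h = 746.64 m^3/day
Exchanges = daily flow / tank volume = 746.64 / 686 = 1.0884 exchanges/day

1.0884 exchanges/day


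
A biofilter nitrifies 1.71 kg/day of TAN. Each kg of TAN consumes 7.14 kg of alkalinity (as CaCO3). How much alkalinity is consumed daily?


Alkalinity factor: 7.14 kg CaCO3 consumed per kg TAN nitrified
alk = 1.71 kg TAN * 7.14 = 12.2094 kg CaCO3/day

12.2094 kg CaCO3/day


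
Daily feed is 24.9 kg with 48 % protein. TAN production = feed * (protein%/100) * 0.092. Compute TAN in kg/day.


Protein in feed = 24.9 * 48/100 = 11.952 kg/day
TAN = protein * 0.092 = 11.952 * 0.092 = 1.099584 kg/day

1.099584 kg/day


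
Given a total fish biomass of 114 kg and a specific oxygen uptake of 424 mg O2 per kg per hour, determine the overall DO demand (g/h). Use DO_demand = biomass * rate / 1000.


Total O2 consumption (mg/h) = 114 kg * 424 mg/(kg*h) = 48336 mg/h
Convert to g/h: 48336 / 1000 = 48.336 g/h

48.336 g/h


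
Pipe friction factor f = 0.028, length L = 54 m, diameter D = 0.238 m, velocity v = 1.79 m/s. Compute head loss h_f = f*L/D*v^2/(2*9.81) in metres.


v^2 = 1.79^2 = 3.2041 m^2/s^2
L/D = 54/0.238 = 226.89076
h_f = f*(L/D)*v^2/(2g) = 0.028 * 226.89076 * 3.2041 / 19.62 = 1.03749 m

1.03749 m


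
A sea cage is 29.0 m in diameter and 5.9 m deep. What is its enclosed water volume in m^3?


r = d/2 = 29.0/2 = 14.5 m
Base area = pi*r^2 = pi*14.5^2 = 660.51986 m^2
Volume = 660.51986 * 5.9 = 3897.07 m^3

3897.07 m^3


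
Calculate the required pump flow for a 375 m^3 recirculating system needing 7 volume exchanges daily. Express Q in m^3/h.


Daily recirculation volume = 375 m^3 * 7 = 2625 m^3/day
Flow rate Q = daily volume / 24 h = 2625 / 24 = 109.375 m^3/h

109.375 m^3/h


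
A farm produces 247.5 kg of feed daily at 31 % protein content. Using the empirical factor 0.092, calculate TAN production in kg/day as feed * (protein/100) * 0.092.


Protein in feed = 247.5 * 31/100 = 76.725 kg/day
TAN = protein * 0.092 = 76.725 * 0.092 = 7.0587 kg/day

7.0587 kg/day


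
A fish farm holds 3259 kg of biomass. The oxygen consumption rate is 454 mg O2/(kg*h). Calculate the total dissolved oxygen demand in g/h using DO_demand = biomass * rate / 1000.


Total O2 consumption (mg/h) = 3259 kg * 454 mg/(kg*h) = 1479586 mg/h
Convert to g/h: 1479586 / 1000 = 1479.586 g/h

1479.586 g/h


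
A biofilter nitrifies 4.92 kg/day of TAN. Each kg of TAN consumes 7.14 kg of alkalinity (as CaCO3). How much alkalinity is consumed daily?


Alkalinity factor: 7.14 kg CaCO3 consumed per kg TAN nitrified
alk = 4.92 kg TAN * 7.14 = 35.1288 kg CaCO3/day

35.1288 kg CaCO3/day


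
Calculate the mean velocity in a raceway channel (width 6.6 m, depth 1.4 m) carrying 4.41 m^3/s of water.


Cross-sectional area = W * d = 6.6 * 1.4 = 9.24 m^2
Velocity = Q / A = 4.41 / 9.24 = 0.477273 m/s

0.477273 m/s


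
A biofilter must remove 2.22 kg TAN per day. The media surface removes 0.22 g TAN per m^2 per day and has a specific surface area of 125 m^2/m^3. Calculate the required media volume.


A = 2.22*1000 / 0.22 = 10090.909 m^2
V = 10090.909 / 125 = 80.7273

80.7273 m^3


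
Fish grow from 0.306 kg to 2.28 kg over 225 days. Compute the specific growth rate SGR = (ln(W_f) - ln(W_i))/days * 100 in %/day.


ln(W_f) = ln(2.28) = 0.82417544
ln(W_i) = ln(0.306) = -1.1841702
ln(W_f) - ln(W_i) = 0.82417544 - -1.1841702 = 2.0083456
SGR = 2.0083456 / 225 * 100 = 0.892598 %/day

0.892598 %/day


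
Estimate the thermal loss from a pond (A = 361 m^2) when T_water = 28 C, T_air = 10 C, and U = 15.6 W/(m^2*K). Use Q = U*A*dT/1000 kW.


Temperature difference dT = 28 - 10 = 18 K
Heat loss (W) = U * A * dT = 15.6 * 361 * 18 = 101368.8 W
Convert to kW: 101368.8 / 1000 = 101.3688 kW

101.3688 kW


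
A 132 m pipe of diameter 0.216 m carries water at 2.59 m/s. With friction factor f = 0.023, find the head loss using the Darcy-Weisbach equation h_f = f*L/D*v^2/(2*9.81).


v^2 = 2.59^2 = 6.7081 m^2/s^2
L/D = 132/0.216 = 611.11111
h_f = f*(L/D)*v^2/(2g) = 0.023 * 611.11111 * 6.7081 / 19.62 = 4.80561 m

4.80561 m


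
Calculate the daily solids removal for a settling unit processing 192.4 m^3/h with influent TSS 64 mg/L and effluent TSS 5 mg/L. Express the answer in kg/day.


Concentration drop: TSS_in - TSS_out = 64 - 5 = 59 mg/L
Hourly solids removed = Q * dTSS = 192.4 m^3/h * 59 mg/L = 11351.6 g/h  (m^3/h * mg/L = g/h)
Daily solids removed = 11351.6 * 24 = 272438.4 g/day
Convert g to kg: 272438.4 / 1000 = 272.4384 kg/day

272.4384 kg/day


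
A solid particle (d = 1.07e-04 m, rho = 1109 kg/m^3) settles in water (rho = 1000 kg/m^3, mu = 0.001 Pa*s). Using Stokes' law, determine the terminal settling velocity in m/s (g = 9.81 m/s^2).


Density difference: rho_p - rho_f = 1109 - 1000 = 109 kg/m^3
d^2 = (1.07e-04)^2 = 1.1449e-08 m^2
Numerator = (rho_p - rho_f) * g * d^2 = 109 * 9.81 * 1.1449e-08 = 1.2242301e-05
Denominator = 18 * mu = 18 * 0.001 = 0.018
v_s = 1.2242301e-05 / 0.018 = 6.80128e-04 m/s
Check: Re = rho_f * v_s * d / mu = 1000 * 6.80128e-04 * 1.07e-04 / 0.001 = 0.0728 < 1, so Stokes' law applies.

6.80128e-04 m/s


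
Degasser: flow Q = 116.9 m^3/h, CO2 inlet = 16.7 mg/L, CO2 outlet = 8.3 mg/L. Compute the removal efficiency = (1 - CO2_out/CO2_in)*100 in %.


CO2_out / CO2_in = 8.3 / 16.7 = 0.49700599
Fraction remaining = 0.49700599
efficiency = (1 - 0.49700599) * 100 = 50.2994 %

50.2994 %


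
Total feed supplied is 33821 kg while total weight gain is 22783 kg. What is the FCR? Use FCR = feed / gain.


FCR = feed consumed / weight gained
FCR = 33821 kg / 22783 kg = 1.48448

1.48448


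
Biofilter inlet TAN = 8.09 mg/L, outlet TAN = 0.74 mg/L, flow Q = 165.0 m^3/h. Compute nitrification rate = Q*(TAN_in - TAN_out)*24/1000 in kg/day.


Concentration drop: TAN_in - TAN_out = 8.09 - 0.74 = 7.35 mg/L
Hourly TAN removed = Q * dTAN = 165.0 m^3/h * 7.35 mg/L = 1212.75 g/h  (m^3/h * mg/L = g/h)
Daily TAN removed = 1212.75 * 24 = 29106 g/day
Convert to kg/day: 29106 / 1000 = 29.106 kg/day

29.106 kg/day


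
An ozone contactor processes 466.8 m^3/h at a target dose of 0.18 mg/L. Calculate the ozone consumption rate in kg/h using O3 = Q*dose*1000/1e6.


O3 demand (mg/h) = Q * dose * 1000 = 466.8 * 0.18 * 1000 = 84024 mg/h
Convert mg to kg: 84024 / 1e6 = 0.084024 kg/h

0.084024 kg/h


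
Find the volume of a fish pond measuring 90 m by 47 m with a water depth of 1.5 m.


Base area = L * W = 90 * 47 = 4230 m^2
Volume = area * depth = 4230 * 1.5 = 6345 m^3

6345 m^3


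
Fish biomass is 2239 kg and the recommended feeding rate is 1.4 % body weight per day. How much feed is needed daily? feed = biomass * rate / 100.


Feeding rate fraction = 1.4% / 100 = 0.014
Daily feed = 2239 kg * 0.014 = 31.346 kg/day

31.346 kg/day


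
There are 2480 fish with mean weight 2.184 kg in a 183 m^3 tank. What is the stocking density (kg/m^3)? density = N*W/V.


Total biomass = 2480 fish * 2.184 kg = 5416.32 kg
Density = total biomass / volume = 5416.32 / 183 = 29.5974 kg/m^3

29.5974 kg/m^3


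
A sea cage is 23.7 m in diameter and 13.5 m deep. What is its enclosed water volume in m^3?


r = d/2 = 23.7/2 = 11.85 m
Base area = pi*r^2 = pi*11.85^2 = 441.15029 m^2
Volume = 441.15029 * 13.5 = 5955.53 m^3

5955.53 m^3


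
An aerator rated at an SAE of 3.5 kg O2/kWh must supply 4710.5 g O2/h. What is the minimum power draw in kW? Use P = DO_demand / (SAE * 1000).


SAE in g O2/kWh = 3.5 * 1000 = 3500 g/kWh
P = DO_demand / SAE_g = 4710.5 / 3500 = 1.34586 kW

1.34586 kW


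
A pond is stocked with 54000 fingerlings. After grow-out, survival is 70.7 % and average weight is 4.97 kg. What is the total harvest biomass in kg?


Survivors = 54000 * 70.7/100 = 38178 fish
Harvest biomass = survivors * W_f = 38178 * 4.97 = 189744.66 kg

189744.66 kg


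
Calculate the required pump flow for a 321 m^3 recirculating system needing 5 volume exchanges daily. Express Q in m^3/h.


Daily recirculation volume = 321 m^3 * 5 = 1605 m^3/day
Flow rate Q = daily volume / 24 h = 1605 / 24 = 66.875 m^3/h

66.875 m^3/h


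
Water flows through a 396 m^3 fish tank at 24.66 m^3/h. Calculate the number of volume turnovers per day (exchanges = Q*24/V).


Daily flow volume = 24.66 m^3/h * 24 h = 591.84 m^3/day
Exchanges = daily flow / tank volume = 591.84 / 396 = 1.49455 exchanges/day

1.49455 exchanges/day


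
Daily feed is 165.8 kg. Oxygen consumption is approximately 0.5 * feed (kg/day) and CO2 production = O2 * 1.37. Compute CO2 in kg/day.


O2 = 165.8 * 0.5 = 82.9
CO2 = 82.9 * 1.37 = 113.573

113.573 kg/day


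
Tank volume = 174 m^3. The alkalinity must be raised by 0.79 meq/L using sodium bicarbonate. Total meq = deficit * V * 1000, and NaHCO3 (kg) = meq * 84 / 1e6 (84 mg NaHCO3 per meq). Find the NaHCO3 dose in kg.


Tank volume in L = 174 m^3 * 1000 = 174000 L
Total meq required = 0.79 meq/L * 174000 L = 137460 meq
NaHCO3 mass = 137460 meq * 84 mg/meq / 1e6 = 11.5466 kg

11.5466 kg


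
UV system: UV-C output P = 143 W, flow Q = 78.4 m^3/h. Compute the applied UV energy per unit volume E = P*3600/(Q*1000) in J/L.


Energy delivered per hour = 143 W * 3600 s = 514800 J/h
Volume treated per hour = 78.4 m^3/h * 1000 = 78400 L/h
dose = 514800 / 78400 = 6.56633 J/L

6.56633 J/L


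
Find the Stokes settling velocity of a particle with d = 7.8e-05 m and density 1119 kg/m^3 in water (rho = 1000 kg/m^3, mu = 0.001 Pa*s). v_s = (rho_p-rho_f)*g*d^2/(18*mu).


Density difference: rho_p - rho_f = 1119 - 1000 = 119 kg/m^3
d^2 = (7.8e-05)^2 = 6.084e-09 m^2
Numerator = (rho_p - rho_f) * g * d^2 = 119 * 9.81 * 6.084e-09 = 7.1024008e-06
Denominator = 18 * mu = 18 * 0.001 = 0.018
v_s = 7.1024008e-06 / 0.018 = 3.94578e-04 m/s
Check: Re = rho_f * v_s * d / mu = 1000 * 3.94578e-04 * 7.8e-05 / 0.001 = 0.0308 < 1, so Stokes' law applies.

3.94578e-04 m/s


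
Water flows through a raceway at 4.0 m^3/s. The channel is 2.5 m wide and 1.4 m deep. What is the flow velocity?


Cross-sectional area = W * d = 2.5 * 1.4 = 3.5 m^2
Velocity = Q / A = 4.0 / 3.5 = 1.14286 m/s

1.14286 m/s


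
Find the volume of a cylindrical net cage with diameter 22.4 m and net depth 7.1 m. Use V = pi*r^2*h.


r = d/2 = 22.4/2 = 11.2 m
Base area = pi*r^2 = pi*11.2^2 = 394.08138 m^2
Volume = 394.08138 * 7.1 = 2797.98 m^3

2797.98 m^3


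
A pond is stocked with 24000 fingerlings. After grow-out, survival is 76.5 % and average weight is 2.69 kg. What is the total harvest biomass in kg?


Survivors = 24000 * 76.5/100 = 18360 fish
Harvest biomass = survivors * W_f = 18360 * 2.69 = 49388.4 kg

49388.4 kg


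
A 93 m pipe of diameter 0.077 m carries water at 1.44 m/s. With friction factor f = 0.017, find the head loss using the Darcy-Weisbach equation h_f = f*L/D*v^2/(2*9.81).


v^2 = 1.44^2 = 2.0736 m^2/s^2
L/D = 93/0.077 = 1207.7922
h_f = f*(L/D)*v^2/(2g) = 0.017 * 1207.7922 * 2.0736 / 19.62 = 2.17004 m

2.17004 m


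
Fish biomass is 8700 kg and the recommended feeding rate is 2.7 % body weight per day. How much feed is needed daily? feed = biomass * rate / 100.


Feeding rate fraction = 2.7% / 100 = 0.027
Daily feed = 8700 kg * 0.027 = 234.9 kg/day

234.9 kg/day


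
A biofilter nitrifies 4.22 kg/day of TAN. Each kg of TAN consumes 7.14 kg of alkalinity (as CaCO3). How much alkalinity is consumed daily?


Alkalinity factor: 7.14 kg CaCO3 consumed per kg TAN nitrified
alk = 4.22 kg TAN * 7.14 = 30.1308 kg CaCO3/day

30.1308 kg CaCO3/day


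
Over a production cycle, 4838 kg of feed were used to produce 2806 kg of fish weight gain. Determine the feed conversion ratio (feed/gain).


FCR = feed consumed / weight gained
FCR = 4838 kg / 2806 kg = 1.72416

1.72416


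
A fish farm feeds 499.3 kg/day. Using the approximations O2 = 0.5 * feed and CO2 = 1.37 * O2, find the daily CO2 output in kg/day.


O2 = 499.3 * 0.5 = 249.65
CO2 = 249.65 * 1.37 = 342.0205

342.0205 kg/day


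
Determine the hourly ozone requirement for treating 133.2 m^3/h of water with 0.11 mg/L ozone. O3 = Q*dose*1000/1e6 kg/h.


O3 demand (mg/h) = Q * dose * 1000 = 133.2 * 0.11 * 1000 = 14652 mg/h
Convert mg to kg: 14652 / 1e6 = 0.014652 kg/h

0.014652 kg/h


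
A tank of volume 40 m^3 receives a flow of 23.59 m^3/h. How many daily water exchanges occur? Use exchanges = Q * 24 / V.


Daily flow volume = 23.59 m^3/h * 24 h = 566.16 m^3/day
Exchanges = daily flow / tank volume = 566.16 / 40 = 14.154 exchanges/day

14.154 exchanges/day


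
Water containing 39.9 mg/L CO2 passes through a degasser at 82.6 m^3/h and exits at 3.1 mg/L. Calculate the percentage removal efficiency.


CO2_out / CO2_in = 3.1 / 39.9 = 0.077694236
Fraction remaining = 0.077694236
efficiency = (1 - 0.077694236) * 100 = 92.2306 %

92.2306 %


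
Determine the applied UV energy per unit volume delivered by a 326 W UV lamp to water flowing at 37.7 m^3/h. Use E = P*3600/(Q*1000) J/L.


Energy delivered per hour = 326 W * 3600 s = 1173600 J/h
Volume treated per hour = 37.7 m^3/h * 1000 = 37700 L/h
dose = 1173600 / 37700 = 31.13 J/L

31.13 J/L


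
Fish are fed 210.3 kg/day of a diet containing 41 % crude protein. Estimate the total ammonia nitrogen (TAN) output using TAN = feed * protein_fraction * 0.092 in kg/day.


Protein in feed = 210.3 * 41/100 = 86.223 kg/day
TAN = protein * 0.092 = 86.223 * 0.092 = 7.932516 kg/day

7.932516 kg/day


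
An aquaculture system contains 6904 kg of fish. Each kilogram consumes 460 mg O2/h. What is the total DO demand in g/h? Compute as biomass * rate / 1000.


Total O2 consumption (mg/h) = 6904 kg * 460 mg/(kg*h) = 3175840 mg/h
Convert to g/h: 3175840 / 1000 = 3175.84 g/h

3175.84 g/h


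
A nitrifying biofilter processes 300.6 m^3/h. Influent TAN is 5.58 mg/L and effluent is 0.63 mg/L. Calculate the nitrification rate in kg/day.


Concentration drop: TAN_in - TAN_out = 5.58 - 0.63 = 4.95 mg/L
Hourly TAN removed = Q * dTAN = 300.6 m^3/h * 4.95 mg/L = 1487.97 g/h  (m^3/h * mg/L = g/h)
Daily TAN removed = 1487.97 * 24 = 35711.28 g/day
Convert to kg/day: 35711.28 / 1000 = 35.71128 kg/day

35.71128 kg/day


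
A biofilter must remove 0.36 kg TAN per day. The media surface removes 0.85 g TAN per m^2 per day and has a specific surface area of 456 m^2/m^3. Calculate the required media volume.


A = 0.36*1000 / 0.85 = 423.52941 m^2
V = 423.52941 / 456 = 0.928793

0.928793 m^3


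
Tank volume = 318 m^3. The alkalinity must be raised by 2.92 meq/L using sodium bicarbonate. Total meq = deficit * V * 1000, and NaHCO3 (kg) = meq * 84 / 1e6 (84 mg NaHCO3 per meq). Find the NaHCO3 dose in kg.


Tank volume in L = 318 m^3 * 1000 = 318000 L
Total meq required = 2.92 meq/L * 318000 L = 928560 meq
NaHCO3 mass = 928560 meq * 84 mg/meq / 1e6 = 77.999 kg

77.999 kg


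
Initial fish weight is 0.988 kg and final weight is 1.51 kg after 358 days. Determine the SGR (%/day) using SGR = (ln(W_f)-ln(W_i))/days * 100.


ln(W_f) = ln(1.51) = 0.41210965
ln(W_i) = ln(0.988) = -0.012072581
ln(W_f) - ln(W_i) = 0.41210965 - -0.012072581 = 0.42418223
SGR = 0.42418223 / 358 * 100 = 0.118487 %/day

0.118487 %/day


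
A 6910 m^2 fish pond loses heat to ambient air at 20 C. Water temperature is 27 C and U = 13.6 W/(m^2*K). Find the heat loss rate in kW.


Temperature difference dT = 27 - 20 = 7 K
Heat loss (W) = U * A * dT = 13.6 * 6910 * 7 = 657832 W
Convert to kW: 657832 / 1000 = 657.832 kW

657.832 kW


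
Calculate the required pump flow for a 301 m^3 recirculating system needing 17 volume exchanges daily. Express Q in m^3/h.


Daily recirculation volume = 301 m^3 * 17 = 5117 m^3/day
Flow rate Q = daily volume / 24 h = 5117 / 24 = 213.208 m^3/h

213.208 m^3/h


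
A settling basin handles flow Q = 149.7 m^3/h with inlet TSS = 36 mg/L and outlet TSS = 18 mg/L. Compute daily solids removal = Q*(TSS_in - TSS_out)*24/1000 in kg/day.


Concentration drop: TSS_in - TSS_out = 36 - 18 = 18 mg/L
Hourly solids removed = Q * dTSS = 149.7 m^3/h * 18 mg/L = 2694.6 g/h  (m^3/h * mg/L = g/h)
Daily solids removed = 2694.6 * 24 = 64670.4 g/day
Convert g to kg: 64670.4 / 1000 = 64.6704 kg/day

64.6704 kg/day


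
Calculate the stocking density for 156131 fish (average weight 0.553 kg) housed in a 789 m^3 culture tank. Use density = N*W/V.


Total biomass = 156131 fish * 0.553 kg = 86340.443 kg
Density = total biomass / volume = 86340.443 / 789 = 109.43 kg/m^3

109.43 kg/m^3


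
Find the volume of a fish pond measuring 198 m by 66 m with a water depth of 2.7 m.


Base area = L * W = 198 * 66 = 13068 m^2
Volume = area * depth = 13068 * 2.7 = 35283.6 m^3

35283.6 m^3


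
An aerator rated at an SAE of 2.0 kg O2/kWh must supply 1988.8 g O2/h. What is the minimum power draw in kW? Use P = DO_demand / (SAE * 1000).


SAE in g O2/kWh = 2.0 * 1000 = 2000 g/kWh
P = DO_demand / SAE_g = 1988.8 / 2000 = 0.9944 kW

0.9944 kW


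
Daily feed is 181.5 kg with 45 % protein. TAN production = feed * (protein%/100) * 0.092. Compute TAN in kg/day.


Protein in feed = 181.5 * 45/100 = 81.675 kg/day
TAN = protein * 0.092 = 81.675 * 0.092 = 7.5141 kg/day

7.5141 kg/day


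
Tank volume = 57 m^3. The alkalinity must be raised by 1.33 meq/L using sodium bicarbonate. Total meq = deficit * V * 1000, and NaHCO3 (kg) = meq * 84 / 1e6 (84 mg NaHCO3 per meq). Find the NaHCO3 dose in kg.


Tank volume in L = 57 m^3 * 1000 = 57000 L
Total meq required = 1.33 meq/L * 57000 L = 75810 meq
NaHCO3 mass = 75810 meq * 84 mg/meq / 1e6 = 6.36804 kg

6.36804 kg


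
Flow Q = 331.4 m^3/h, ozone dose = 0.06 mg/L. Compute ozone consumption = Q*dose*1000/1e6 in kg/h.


O3 demand (mg/h) = Q * dose * 1000 = 331.4 * 0.06 * 1000 = 19884 mg/h
Convert mg to kg: 19884 / 1e6 = 0.019884 kg/h

0.019884 kg/h


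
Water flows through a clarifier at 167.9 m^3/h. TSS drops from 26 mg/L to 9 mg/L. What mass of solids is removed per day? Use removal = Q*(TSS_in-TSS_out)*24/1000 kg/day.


Concentration drop: TSS_in - TSS_out = 26 - 9 = 17 mg/L
Hourly solids removed = Q * dTSS = 167.9 m^3/h * 17 mg/L = 2854.3 g/h  (m^3/h * mg/L = g/h)
Daily solids removed = 2854.3 * 24 = 68503.2 g/day
Convert g to kg: 68503.2 / 1000 = 68.5032 kg/day

68.5032 kg/day


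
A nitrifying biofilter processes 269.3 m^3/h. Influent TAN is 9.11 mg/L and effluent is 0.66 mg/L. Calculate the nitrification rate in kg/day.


Concentration drop: TAN_in - TAN_out = 9.11 - 0.66 = 8.45 mg/L
Hourly TAN removed = Q * dTAN = 269.3 m^3/h * 8.45 mg/L = 2275.585 g/h  (m^3/h * mg/L = g/h)
Daily TAN removed = 2275.585 * 24 = 54614.04 g/day
Convert to kg/day: 54614.04 / 1000 = 54.61404 kg/day

54.61404 kg/day


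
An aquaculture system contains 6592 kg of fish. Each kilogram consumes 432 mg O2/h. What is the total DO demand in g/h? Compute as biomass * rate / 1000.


Total O2 consumption (mg/h) = 6592 kg * 432 mg/(kg*h) = 2847744 mg/h
Convert to g/h: 2847744 / 1000 = 2847.744 g/h

2847.744 g/h


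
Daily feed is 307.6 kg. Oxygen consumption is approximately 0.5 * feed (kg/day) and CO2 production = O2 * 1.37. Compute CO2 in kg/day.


O2 = 307.6 * 0.5 = 153.8
CO2 = 153.8 * 1.37 = 210.706

210.706 kg/day


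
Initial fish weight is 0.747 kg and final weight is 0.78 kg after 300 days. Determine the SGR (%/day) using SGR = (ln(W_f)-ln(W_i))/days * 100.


ln(W_f) = ln(0.78) = -0.24846136
ln(W_i) = ln(0.747) = -0.29169009
ln(W_f) - ln(W_i) = -0.24846136 - -0.29169009 = 0.04322873
SGR = 0.04322873 / 300 * 100 = 0.0144096 %/day

0.0144096 %/day


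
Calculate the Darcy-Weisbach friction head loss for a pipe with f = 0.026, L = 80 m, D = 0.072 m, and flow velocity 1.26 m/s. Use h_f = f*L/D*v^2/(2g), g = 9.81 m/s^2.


v^2 = 1.26^2 = 1.5876 m^2/s^2
L/D = 80/0.072 = 1111.1111
h_f = f*(L/D)*v^2/(2g) = 0.026 * 1111.1111 * 1.5876 / 19.62 = 2.33761 m

2.33761 m


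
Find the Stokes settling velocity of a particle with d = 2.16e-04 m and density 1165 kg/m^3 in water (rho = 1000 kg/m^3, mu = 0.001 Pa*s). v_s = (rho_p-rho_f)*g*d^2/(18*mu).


Density difference: rho_p - rho_f = 1165 - 1000 = 165 kg/m^3
d^2 = (2.16e-04)^2 = 4.6656e-08 m^2
Numerator = (rho_p - rho_f) * g * d^2 = 165 * 9.81 * 4.6656e-08 = 7.5519734e-05
Denominator = 18 * mu = 18 * 0.001 = 0.018
v_s = 7.5519734e-05 / 0.018 = 0.00419554 m/s
Check: Re = rho_f * v_s * d / mu = 1000 * 0.00419554 * 2.16e-04 / 0.001 = 0.906 < 1, so Stokes' law applies.

0.00419554 m/s


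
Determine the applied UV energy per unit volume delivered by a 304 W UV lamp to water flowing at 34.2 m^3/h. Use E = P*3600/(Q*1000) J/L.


Energy delivered per hour = 304 W * 3600 s = 1094400 J/h
Volume treated per hour = 34.2 m^3/h * 1000 = 34200 L/h
dose = 1094400 / 34200 = 32 J/L

32 J/L


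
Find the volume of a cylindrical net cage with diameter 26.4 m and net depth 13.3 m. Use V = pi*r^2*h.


r = d/2 = 26.4/2 = 13.2 m
Base area = pi*r^2 = pi*13.2^2 = 547.3911 m^2
Volume = 547.3911 * 13.3 = 7280.3 m^3

7280.3 m^3


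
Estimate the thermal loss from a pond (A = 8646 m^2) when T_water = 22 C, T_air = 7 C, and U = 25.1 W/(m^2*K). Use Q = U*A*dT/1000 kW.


Temperature difference dT = 22 - 7 = 15 K
Heat loss (W) = U * A * dT = 25.1 * 8646 * 15 = 3255219 W
Convert to kW: 3255219 / 1000 = 3255.219 kW

3255.219 kW


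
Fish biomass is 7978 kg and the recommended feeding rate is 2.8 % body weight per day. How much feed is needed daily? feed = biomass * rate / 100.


Feeding rate fraction = 2.8% / 100 = 0.028
Daily feed = 7978 kg * 0.028 = 223.384 kg/day

223.384 kg/day


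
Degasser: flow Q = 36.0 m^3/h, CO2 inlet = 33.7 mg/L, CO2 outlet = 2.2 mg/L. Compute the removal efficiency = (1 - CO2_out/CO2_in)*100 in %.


CO2_out / CO2_in = 2.2 / 33.7 = 0.065281899
Fraction remaining = 0.065281899
efficiency = (1 - 0.065281899) * 100 = 93.4718 %

93.4718 %


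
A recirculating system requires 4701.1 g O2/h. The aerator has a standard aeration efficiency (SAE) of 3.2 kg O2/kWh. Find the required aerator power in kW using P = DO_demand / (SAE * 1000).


SAE in g O2/kWh = 3.2 * 1000 = 3200 g/kWh
P = DO_demand / SAE_g = 4701.1 / 3200 = 1.46909 kW

1.46909 kW


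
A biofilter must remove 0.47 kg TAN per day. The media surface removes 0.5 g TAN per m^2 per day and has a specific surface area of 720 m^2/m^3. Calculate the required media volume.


A = 0.47*1000 / 0.5 = 940 m^2
V = 940 / 720 = 1.30556

1.30556 m^3


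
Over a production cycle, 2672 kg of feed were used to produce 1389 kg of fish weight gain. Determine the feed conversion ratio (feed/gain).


FCR = feed consumed / weight gained
FCR = 2672 kg / 1389 kg = 1.92369

1.92369


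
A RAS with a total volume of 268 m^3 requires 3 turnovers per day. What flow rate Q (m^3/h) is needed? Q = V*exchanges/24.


Daily recirculation volume = 268 m^3 * 3 = 804 m^3/day
Flow rate Q = daily volume / 24 h = 804 / 24 = 33.5 m^3/h

33.5 m^3/h


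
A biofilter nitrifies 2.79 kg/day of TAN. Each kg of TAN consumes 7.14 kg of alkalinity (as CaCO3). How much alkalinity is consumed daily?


Alkalinity factor: 7.14 kg CaCO3 consumed per kg TAN nitrified
alk = 2.79 kg TAN * 7.14 = 19.9206 kg CaCO3/day

19.9206 kg CaCO3/day


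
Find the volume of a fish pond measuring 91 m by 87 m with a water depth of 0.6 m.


Base area = L * W = 91 * 87 = 7917 m^2
Volume = area * depth = 7917 * 0.6 = 4750.2 m^3

4750.2 m^3


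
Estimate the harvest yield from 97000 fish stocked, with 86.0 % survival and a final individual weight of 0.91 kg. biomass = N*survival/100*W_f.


Survivors = 97000 * 86.0/100 = 83420 fish
Harvest biomass = survivors * W_f = 83420 * 0.91 = 75912.2 kg

75912.2 kg


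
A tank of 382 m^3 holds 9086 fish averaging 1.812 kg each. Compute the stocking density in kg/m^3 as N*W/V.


Total biomass = 9086 fish * 1.812 kg = 16463.832 kg
Density = total biomass / volume = 16463.832 / 382 = 43.099 kg/m^3

43.099 kg/m^3


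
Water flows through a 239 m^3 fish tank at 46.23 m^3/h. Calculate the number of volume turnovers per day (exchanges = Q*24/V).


Daily flow volume = 46.23 m^3/h * 24 h = 1109.52 m^3/day
Exchanges = daily flow / tank volume = 1109.52 / 239 = 4.64234 exchanges/day

4.64234 exchanges/day


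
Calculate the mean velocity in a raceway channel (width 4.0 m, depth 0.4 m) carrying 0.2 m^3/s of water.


Cross-sectional area = W * d = 4.0 * 0.4 = 1.6 m^2
Velocity = Q / A = 0.2 / 1.6 = 0.125 m/s

0.125 m/s


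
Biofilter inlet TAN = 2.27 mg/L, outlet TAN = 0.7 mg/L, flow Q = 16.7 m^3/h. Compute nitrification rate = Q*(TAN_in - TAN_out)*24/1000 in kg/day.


Concentration drop: TAN_in - TAN_out = 2.27 - 0.7 = 1.57 mg/L
Hourly TAN removed = Q * dTAN = 16.7 m^3/h * 1.57 mg/L = 26.219 g/h  (m^3/h * mg/L = g/h)
Daily TAN removed = 26.219 * 24 = 629.256 g/day
Convert to kg/day: 629.256 / 1000 = 0.629256 kg/day

0.629256 kg/day


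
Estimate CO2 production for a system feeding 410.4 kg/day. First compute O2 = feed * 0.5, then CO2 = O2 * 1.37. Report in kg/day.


O2 = 410.4 * 0.5 = 205.2
CO2 = 205.2 * 1.37 = 281.124

281.124 kg/day


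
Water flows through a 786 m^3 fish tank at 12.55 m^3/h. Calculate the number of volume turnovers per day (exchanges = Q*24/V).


Daily flow volume = 12.55 m^3/h * 24 h = 301.2 m^3/day
Exchanges = daily flow / tank volume = 301.2 / 786 = 0.383206 exchanges/day

0.383206 exchanges/day


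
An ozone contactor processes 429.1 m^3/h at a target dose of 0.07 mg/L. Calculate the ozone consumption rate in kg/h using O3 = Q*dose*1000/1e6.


O3 demand (mg/h) = Q * dose * 1000 = 429.1 * 0.07 * 1000 = 30037 mg/h
Convert mg to kg: 30037 / 1e6 = 0.030037 kg/h

0.030037 kg/h


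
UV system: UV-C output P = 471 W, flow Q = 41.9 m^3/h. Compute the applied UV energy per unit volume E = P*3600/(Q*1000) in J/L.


Energy delivered per hour = 471 W * 3600 s = 1695600 J/h
Volume treated per hour = 41.9 m^3/h * 1000 = 41900 L/h
dose = 1695600 / 41900 = 40.4678 J/L

40.4678 J/L


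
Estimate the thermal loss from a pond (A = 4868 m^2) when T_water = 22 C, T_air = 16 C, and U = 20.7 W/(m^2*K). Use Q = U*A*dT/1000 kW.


Temperature difference dT = 22 - 16 = 6 K
Heat loss (W) = U * A * dT = 20.7 * 4868 * 6 = 604605.6 W
Convert to kW: 604605.6 / 1000 = 604.6056 kW

604.6056 kW


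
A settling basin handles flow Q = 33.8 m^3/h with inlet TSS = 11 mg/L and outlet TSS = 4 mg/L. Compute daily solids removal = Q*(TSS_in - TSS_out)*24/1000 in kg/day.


Concentration drop: TSS_in - TSS_out = 11 - 4 = 7 mg/L
Hourly solids removed = Q * dTSS = 33.8 m^3/h * 7 mg/L = 236.6 g/h  (m^3/h * mg/L = g/h)
Daily solids removed = 236.6 * 24 = 5678.4 g/day
Convert g to kg: 5678.4 / 1000 = 5.6784 kg/day

5.6784 kg/day


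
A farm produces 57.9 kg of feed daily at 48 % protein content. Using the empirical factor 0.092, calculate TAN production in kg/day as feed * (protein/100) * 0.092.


Protein in feed = 57.9 * 48/100 = 27.792 kg/day
TAN = protein * 0.092 = 27.792 * 0.092 = 2.556864 kg/day

2.556864 kg/day


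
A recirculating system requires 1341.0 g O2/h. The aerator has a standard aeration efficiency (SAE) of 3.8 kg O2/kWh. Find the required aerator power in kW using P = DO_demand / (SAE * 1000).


SAE in g O2/kWh = 3.8 * 1000 = 3800 g/kWh
P = DO_demand / SAE_g = 1341.0 / 3800 = 0.352895 kW

0.352895 kW


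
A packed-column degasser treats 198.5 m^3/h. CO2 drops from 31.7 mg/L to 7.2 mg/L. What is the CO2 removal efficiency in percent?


CO2_out / CO2_in = 7.2 / 31.7 = 0.22712934
Fraction remaining = 0.22712934
efficiency = (1 - 0.22712934) * 100 = 77.2871 %

77.2871 %


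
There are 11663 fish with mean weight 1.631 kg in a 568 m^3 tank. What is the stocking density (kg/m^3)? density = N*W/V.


Total biomass = 11663 fish * 1.631 kg = 19022.353 kg
Density = total biomass / volume = 19022.353 / 568 = 33.4901 kg/m^3

33.4901 kg/m^3


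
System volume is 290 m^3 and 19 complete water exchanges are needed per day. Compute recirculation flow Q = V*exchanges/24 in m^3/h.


Daily recirculation volume = 290 m^3 * 19 = 5510 m^3/day
Flow rate Q = daily volume / 24 h = 5510 / 24 = 229.583 m^3/h

229.583 m^3/h


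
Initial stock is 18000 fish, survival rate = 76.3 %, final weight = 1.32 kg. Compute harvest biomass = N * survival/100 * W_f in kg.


Survivors = 18000 * 76.3/100 = 13734 fish
Harvest biomass = survivors * W_f = 13734 * 1.32 = 18128.88 kg

18128.88 kg


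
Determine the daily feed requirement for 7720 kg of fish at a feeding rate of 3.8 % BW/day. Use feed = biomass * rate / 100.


Feeding rate fraction = 3.8% / 100 = 0.038
Daily feed = 7720 kg * 0.038 = 293.36 kg/day

293.36 kg/day


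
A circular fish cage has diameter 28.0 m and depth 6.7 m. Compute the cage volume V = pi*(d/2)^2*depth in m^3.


r = d/2 = 28.0/2 = 14 m
Base area = pi*r^2 = pi*14^2 = 615.75216 m^2
Volume = 615.75216 * 6.7 = 4125.54 m^3

4125.54 m^3


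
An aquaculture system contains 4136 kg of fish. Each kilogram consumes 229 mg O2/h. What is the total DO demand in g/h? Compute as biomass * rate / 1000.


Total O2 consumption (mg/h) = 4136 kg * 229 mg/(kg*h) = 947144 mg/h
Convert to g/h: 947144 / 1000 = 947.144 g/h

947.144 g/h


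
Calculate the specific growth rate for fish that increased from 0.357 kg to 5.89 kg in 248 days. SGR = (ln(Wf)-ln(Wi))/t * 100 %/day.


ln(W_f) = ln(5.89) = 1.773256
ln(W_i) = ln(0.357) = -1.0300195
ln(W_f) - ln(W_i) = 1.773256 - -1.0300195 = 2.8032755
SGR = 2.8032755 / 248 * 100 = 1.13035 %/day

1.13035 %/day


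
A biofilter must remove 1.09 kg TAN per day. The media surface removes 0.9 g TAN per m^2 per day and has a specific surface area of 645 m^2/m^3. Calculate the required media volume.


A = 1.09*1000 / 0.9 = 1211.1111 m^2
V = 1211.1111 / 645 = 1.87769

1.87769 m^3


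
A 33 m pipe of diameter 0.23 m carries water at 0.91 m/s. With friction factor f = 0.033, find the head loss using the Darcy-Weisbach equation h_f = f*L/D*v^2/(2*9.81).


v^2 = 0.91^2 = 0.8281 m^2/s^2
L/D = 33/0.23 = 143.47826
h_f = f*(L/D)*v^2/(2g) = 0.033 * 143.47826 * 0.8281 / 19.62 = 0.199841 m

0.199841 m


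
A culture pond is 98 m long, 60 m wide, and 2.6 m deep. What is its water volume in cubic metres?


Base area = L * W = 98 * 60 = 5880 m^2
Volume = area * depth = 5880 * 2.6 = 15288 m^3

15288 m^3


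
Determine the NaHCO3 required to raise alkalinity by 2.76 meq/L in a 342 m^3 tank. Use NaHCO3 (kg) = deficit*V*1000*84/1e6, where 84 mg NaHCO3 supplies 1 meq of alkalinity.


Tank volume in L = 342 m^3 * 1000 = 342000 L
Total meq required = 2.76 meq/L * 342000 L = 943920 meq
NaHCO3 mass = 943920 meq * 84 mg/meq / 1e6 = 79.2893 kg

79.2893 kg


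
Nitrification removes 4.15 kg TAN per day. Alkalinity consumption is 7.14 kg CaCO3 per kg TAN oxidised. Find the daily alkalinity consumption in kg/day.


Alkalinity factor: 7.14 kg CaCO3 consumed per kg TAN nitrified
alk = 4.15 kg TAN * 7.14 = 29.631 kg CaCO3/day

29.631 kg CaCO3/day


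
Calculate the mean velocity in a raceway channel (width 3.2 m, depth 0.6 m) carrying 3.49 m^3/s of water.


Cross-sectional area = W * d = 3.2 * 0.6 = 1.92 m^2
Velocity = Q / A = 3.49 / 1.92 = 1.81771 m/s

1.81771 m/s


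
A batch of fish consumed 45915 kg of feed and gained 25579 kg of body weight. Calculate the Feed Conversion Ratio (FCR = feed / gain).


FCR = feed consumed / weight gained
FCR = 45915 kg / 25579 kg = 1.79503

1.79503


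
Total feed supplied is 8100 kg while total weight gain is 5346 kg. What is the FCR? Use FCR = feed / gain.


FCR = feed consumed / weight gained
FCR = 8100 kg / 5346 kg = 1.51515

1.51515


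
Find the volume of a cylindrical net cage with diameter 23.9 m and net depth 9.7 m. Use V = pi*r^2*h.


r = d/2 = 23.9/2 = 11.95 m
Base area = pi*r^2 = pi*11.95^2 = 448.62728 m^2
Volume = 448.62728 * 9.7 = 4351.68 m^3

4351.68 m^3


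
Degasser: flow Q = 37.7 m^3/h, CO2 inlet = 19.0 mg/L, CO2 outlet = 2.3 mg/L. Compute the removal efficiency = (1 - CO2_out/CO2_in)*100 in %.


CO2_out / CO2_in = 2.3 / 19.0 = 0.12105263
Fraction remaining = 0.12105263
efficiency = (1 - 0.12105263) * 100 = 87.8947 %

87.8947 %


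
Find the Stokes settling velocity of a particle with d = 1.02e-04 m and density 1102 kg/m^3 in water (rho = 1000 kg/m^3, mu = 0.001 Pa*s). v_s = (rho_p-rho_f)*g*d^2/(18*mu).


Density difference: rho_p - rho_f = 1102 - 1000 = 102 kg/m^3
d^2 = (1.02e-04)^2 = 1.0404e-08 m^2
Numerator = (rho_p - rho_f) * g * d^2 = 102 * 9.81 * 1.0404e-08 = 1.041045e-05
Denominator = 18 * mu = 18 * 0.001 = 0.018
v_s = 1.041045e-05 / 0.018 = 5.78358e-04 m/s
Check: Re = rho_f * v_s * d / mu = 1000 * 5.78358e-04 * 1.02e-04 / 0.001 = 0.059 < 1, so Stokes' law applies.

5.78358e-04 m/s


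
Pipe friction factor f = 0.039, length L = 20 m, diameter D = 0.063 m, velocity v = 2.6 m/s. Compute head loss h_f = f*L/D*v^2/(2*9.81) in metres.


v^2 = 2.6^2 = 6.76 m^2/s^2
L/D = 20/0.063 = 317.46032
h_f = f*(L/D)*v^2/(2g) = 0.039 * 317.46032 * 6.76 / 19.62 = 4.26581 m

4.26581 m


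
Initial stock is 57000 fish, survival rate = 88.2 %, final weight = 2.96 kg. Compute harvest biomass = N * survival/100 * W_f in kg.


Survivors = 57000 * 88.2/100 = 50274 fish
Harvest biomass = survivors * W_f = 50274 * 2.96 = 148811.04 kg

148811.04 kg


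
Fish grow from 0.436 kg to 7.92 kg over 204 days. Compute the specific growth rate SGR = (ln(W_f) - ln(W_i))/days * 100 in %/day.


ln(W_f) = ln(7.92) = 2.0693912
ln(W_i) = ln(0.436) = -0.83011304
ln(W_f) - ln(W_i) = 2.0693912 - -0.83011304 = 2.8995042
SGR = 2.8995042 / 204 * 100 = 1.42133 %/day

1.42133 %/day


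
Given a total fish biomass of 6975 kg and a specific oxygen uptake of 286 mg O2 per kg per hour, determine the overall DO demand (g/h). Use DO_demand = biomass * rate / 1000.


Total O2 consumption (mg/h) = 6975 kg * 286 mg/(kg*h) = 1994850 mg/h
Convert to g/h: 1994850 / 1000 = 1994.85 g/h

1994.85 g/h


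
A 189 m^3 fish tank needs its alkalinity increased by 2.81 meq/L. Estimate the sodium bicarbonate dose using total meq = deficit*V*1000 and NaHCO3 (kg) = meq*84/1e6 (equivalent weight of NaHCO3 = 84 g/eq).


Tank volume in L = 189 m^3 * 1000 = 189000 L
Total meq required = 2.81 meq/L * 189000 L = 531090 meq
NaHCO3 mass = 531090 meq * 84 mg/meq / 1e6 = 44.6116 kg

44.6116 kg


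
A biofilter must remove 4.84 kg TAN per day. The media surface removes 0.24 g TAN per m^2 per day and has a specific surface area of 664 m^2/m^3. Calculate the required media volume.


A = 4.84*1000 / 0.24 = 20166.667 m^2
V = 20166.667 / 664 = 30.3715

30.3715 m^3


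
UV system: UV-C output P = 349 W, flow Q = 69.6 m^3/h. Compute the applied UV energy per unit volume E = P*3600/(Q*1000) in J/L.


Energy delivered per hour = 349 W * 3600 s = 1256400 J/h
Volume treated per hour = 69.6 m^3/h * 1000 = 69600 L/h
dose = 1256400 / 69600 = 18.0517 J/L

18.0517 J/L


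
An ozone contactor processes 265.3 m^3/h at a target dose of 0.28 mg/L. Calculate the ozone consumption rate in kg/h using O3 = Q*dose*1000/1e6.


O3 demand (mg/h) = Q * dose * 1000 = 265.3 * 0.28 * 1000 = 74284 mg/h
Convert mg to kg: 74284 / 1e6 = 0.074284 kg/h

0.074284 kg/h


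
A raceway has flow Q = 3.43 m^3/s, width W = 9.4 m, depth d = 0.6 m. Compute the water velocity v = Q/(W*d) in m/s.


Cross-sectional area = W * d = 9.4 * 0.6 = 5.64 m^2
Velocity = Q / A = 3.43 / 5.64 = 0.608156 m/s

0.608156 m/s


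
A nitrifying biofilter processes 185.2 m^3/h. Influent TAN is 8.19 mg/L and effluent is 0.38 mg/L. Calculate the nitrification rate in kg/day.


Concentration drop: TAN_in - TAN_out = 8.19 - 0.38 = 7.81 mg/L
Hourly TAN removed = Q * dTAN = 185.2 m^3/h * 7.81 mg/L = 1446.412 g/h  (m^3/h * mg/L = g/h)
Daily TAN removed = 1446.412 * 24 = 34713.888 g/day
Convert to kg/day: 34713.888 / 1000 = 34.713888 kg/day

34.713888 kg/day


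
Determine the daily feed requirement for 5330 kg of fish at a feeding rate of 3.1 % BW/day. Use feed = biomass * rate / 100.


Feeding rate fraction = 3.1% / 100 = 0.031
Daily feed = 5330 kg * 0.031 = 165.23 kg/day

165.23 kg/day


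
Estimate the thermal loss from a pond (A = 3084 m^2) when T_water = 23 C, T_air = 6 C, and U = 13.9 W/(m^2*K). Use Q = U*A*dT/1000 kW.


Temperature difference dT = 23 - 6 = 17 K
Heat loss (W) = U * A * dT = 13.9 * 3084 * 17 = 728749.2 W
Convert to kW: 728749.2 / 1000 = 728.7492 kW

728.7492 kW


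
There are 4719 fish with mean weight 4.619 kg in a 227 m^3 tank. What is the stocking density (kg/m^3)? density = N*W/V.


Total biomass = 4719 fish * 4.619 kg = 21797.061 kg
Density = total biomass / volume = 21797.061 / 227 = 96.0223 kg/m^3

96.0223 kg/m^3


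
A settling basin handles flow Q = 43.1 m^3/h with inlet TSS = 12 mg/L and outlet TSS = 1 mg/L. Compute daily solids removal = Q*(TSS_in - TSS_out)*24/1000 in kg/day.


Concentration drop: TSS_in - TSS_out = 12 - 1 = 11 mg/L
Hourly solids removed = Q * dTSS = 43.1 m^3/h * 11 mg/L = 474.1 g/h  (m^3/h * mg/L = g/h)
Daily solids removed = 474.1 * 24 = 11378.4 g/day
Convert g to kg: 11378.4 / 1000 = 11.3784 kg/day

11.3784 kg/day
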